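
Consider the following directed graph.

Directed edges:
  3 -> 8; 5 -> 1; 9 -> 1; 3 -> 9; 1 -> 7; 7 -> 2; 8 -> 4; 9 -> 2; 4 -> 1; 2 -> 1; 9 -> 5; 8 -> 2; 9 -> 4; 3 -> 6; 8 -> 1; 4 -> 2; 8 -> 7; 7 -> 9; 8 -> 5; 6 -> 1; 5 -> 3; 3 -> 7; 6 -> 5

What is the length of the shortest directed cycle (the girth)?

For each vertex v, BFS finds the shortest path from v back to v.
The shortest such closed walk is 3 → 8 → 5 → 3, length 3.

3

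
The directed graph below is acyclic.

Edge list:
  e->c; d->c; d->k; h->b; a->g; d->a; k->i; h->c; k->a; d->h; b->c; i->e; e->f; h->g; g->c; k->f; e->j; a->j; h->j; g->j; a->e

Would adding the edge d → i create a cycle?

Adding d→i creates a cycle iff i can already reach d.
Explore from i: no path reaches d. The graph stays acyclic.

No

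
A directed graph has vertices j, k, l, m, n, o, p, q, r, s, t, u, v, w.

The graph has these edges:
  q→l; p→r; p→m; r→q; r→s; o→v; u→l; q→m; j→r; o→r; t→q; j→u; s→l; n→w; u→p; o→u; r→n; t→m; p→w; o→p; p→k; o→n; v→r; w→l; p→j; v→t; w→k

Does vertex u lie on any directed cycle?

u is on a cycle iff u can reach itself via ≥1 edge.
u → p → j → u — yes.

Yes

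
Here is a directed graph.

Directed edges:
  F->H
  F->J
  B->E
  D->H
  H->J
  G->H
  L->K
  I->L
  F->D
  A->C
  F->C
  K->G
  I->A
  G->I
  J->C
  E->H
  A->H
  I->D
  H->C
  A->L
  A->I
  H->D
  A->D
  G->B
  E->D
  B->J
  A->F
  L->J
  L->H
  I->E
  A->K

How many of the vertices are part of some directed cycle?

A vertex is on a directed cycle iff it belongs to a strongly connected component of size ≥ 2 (or has a self-loop).
The vertices on cycles are {A, D, G, H, I, K, L} — 7 in total.

7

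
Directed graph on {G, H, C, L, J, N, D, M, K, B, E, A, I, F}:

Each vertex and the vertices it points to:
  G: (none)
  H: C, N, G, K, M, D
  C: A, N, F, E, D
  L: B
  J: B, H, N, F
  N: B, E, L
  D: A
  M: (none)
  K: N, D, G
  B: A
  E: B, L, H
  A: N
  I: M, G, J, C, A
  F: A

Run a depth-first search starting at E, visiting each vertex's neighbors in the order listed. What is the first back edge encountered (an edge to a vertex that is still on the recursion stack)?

N->B

DFS from E (visiting each vertex's neighbors in the order listed); mark gray on enter, black on exit:
E gray
  B gray
    A gray
      N gray
        N→B: B is gray → back edge
First back edge: N → B.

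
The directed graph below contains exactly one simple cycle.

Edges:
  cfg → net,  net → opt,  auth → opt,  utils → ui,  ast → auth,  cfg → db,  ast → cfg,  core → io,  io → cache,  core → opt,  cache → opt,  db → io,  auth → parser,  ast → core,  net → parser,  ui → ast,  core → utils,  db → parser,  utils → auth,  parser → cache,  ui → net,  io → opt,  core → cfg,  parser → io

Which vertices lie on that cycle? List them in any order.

ui, ast, core, utils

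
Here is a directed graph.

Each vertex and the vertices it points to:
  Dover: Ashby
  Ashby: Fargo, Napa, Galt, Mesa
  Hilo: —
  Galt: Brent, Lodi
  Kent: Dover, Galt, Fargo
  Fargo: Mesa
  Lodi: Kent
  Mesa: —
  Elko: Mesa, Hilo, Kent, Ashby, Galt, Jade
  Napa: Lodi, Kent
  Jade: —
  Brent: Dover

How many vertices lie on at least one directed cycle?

7

A vertex is on a directed cycle iff it belongs to a strongly connected component of size ≥ 2 (or has a self-loop).
The vertices on cycles are {Galt, Kent, Lodi, Napa, Ashby, Brent, Dover} — 7 in total.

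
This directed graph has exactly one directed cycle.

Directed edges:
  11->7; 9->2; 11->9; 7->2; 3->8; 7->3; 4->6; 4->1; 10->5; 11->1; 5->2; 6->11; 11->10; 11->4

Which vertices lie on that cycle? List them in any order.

4, 6, 11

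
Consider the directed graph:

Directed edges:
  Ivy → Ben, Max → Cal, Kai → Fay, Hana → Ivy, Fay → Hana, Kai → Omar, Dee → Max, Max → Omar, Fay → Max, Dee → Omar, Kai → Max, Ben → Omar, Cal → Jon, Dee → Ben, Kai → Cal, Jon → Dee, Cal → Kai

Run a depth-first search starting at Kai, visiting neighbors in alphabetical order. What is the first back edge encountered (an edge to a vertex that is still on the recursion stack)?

DFS from Kai (visiting neighbors in alphabetical order); mark gray on enter, black on exit:
Kai gray
  Cal gray
    Jon gray
      Dee gray
        Ben gray
          Omar gray
          Omar black
        Ben black
        Max gray
          Max→Cal: Cal is gray → back edge
First back edge: Max → Cal.

Max->Cal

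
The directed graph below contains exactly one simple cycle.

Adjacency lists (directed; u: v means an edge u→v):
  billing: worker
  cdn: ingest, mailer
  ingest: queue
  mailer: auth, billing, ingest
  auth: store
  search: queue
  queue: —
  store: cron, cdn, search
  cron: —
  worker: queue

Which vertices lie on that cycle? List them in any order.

cdn, auth, store, mailer

DFS with gray/black marking from store:
store gray
  cron gray
  cron black
  cdn gray
    ingest gray
      queue gray
      queue black
    ingest black
    mailer gray
      auth gray
        auth→store: store is gray → back edge
Back edge closes the cycle store → cdn → mailer → auth → store; its vertices are {cdn, auth, store, mailer}.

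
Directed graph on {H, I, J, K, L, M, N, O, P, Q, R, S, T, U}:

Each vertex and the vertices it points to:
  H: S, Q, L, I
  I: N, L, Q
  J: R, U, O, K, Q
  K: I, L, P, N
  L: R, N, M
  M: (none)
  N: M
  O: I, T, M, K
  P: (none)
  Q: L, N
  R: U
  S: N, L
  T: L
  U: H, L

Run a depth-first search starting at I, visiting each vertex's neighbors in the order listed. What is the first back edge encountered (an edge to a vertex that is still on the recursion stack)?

S->L

DFS from I (visiting each vertex's neighbors in the order listed); mark gray on enter, black on exit:
I gray
  N gray
    M gray
    M black
  N black
  L gray
    R gray
      U gray
        H gray
          S gray
            S→N: N black — skip
            S→L: L is gray → back edge
First back edge: S → L.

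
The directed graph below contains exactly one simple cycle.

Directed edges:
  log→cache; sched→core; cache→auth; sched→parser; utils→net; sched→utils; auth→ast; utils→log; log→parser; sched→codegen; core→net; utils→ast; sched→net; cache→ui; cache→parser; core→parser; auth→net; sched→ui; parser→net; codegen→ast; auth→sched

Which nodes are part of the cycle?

log, auth, cache, sched, utils

DFS with gray/black marking from cache:
cache gray
  auth gray
    net gray
    net black
    sched gray
      sched→net: net black — skip
      parser gray
        parser→net: net black — skip
      parser black
      codegen gray
        ast gray
        ast black
      codegen black
      core gray
        core→net: net black — skip
        core→parser: parser black — skip
      core black
      ui gray
      ui black
      utils gray
        utils→ast: ast black — skip
        log gray
          log→cache: cache is gray → back edge
Back edge closes the cycle cache → auth → sched → utils → log → cache; its vertices are {log, auth, cache, sched, utils}.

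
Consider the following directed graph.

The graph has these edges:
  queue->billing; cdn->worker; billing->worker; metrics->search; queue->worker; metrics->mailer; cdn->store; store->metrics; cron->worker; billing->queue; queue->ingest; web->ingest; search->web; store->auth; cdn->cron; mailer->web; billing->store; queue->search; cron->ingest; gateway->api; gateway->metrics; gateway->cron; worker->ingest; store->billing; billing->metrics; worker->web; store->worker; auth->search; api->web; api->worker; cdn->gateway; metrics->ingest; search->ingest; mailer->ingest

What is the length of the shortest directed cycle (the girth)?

2

For each vertex v, BFS finds the shortest path from v back to v.
The shortest such closed walk is store → billing → store, length 2.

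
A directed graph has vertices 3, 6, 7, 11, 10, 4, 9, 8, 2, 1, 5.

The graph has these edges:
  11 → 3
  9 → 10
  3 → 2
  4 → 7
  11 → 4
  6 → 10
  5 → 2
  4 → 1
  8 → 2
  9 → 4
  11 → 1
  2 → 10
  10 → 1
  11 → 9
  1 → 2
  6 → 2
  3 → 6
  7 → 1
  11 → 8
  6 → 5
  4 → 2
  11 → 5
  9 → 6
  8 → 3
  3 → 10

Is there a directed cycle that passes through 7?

7 lies on a cycle iff there is a path from 7 back to itself.
Exploring from 7, it never reaches itself; equivalently, its strongly connected component is a singleton.

No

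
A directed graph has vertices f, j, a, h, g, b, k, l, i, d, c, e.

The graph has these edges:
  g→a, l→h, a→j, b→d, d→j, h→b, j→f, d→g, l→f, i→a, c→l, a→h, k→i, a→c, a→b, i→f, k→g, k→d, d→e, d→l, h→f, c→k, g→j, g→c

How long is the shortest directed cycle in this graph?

For each vertex v, BFS finds the shortest path from v back to v.
The shortest such closed walk is k → g → c → k, length 3.

3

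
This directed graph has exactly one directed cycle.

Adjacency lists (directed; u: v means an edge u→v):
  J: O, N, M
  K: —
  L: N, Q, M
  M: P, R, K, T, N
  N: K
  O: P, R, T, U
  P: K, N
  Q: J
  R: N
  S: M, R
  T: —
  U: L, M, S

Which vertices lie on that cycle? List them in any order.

DFS with gray/black marking from J:
J gray
  O gray
    P gray
      K gray
      K black
      N gray
        N→K: K black — skip
      N black
    P black
    R gray
      R→N: N black — skip
    R black
    T gray
    T black
    U gray
      L gray
        L→N: N black — skip
        Q gray
          Q→J: J is gray → back edge
Back edge closes the cycle J → O → U → L → Q → J; its vertices are {J, L, O, Q, U}.

J, L, O, Q, U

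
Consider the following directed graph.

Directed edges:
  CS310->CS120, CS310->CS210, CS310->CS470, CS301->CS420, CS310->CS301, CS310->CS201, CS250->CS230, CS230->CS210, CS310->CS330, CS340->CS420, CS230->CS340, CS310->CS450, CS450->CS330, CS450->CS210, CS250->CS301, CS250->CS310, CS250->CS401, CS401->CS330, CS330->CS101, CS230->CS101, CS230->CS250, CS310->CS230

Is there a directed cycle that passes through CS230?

CS230 is on a cycle iff CS230 can reach itself via ≥1 edge.
CS230 → CS250 → CS230 — yes.

Yes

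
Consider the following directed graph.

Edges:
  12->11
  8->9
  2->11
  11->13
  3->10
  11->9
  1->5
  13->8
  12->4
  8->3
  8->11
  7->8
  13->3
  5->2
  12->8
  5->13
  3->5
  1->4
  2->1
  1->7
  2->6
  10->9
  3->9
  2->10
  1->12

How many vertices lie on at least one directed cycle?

9

A vertex is on a directed cycle iff it belongs to a strongly connected component of size ≥ 2 (or has a self-loop).
The vertices on cycles are {1, 2, 3, 5, 7, 8, 11, 12, 13} — 9 in total.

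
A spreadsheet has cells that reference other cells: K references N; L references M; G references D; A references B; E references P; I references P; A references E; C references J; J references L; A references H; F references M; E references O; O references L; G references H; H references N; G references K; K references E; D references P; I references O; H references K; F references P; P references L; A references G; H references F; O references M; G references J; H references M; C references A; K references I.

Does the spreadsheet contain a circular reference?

No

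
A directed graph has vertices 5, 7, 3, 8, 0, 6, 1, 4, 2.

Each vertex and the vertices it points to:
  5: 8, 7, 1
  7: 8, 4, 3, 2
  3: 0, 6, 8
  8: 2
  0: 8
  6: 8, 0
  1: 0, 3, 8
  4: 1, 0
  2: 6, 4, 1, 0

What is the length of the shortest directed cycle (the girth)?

For each vertex v, BFS finds the shortest path from v back to v.
The shortest such closed walk is 2 → 6 → 8 → 2, length 3.

3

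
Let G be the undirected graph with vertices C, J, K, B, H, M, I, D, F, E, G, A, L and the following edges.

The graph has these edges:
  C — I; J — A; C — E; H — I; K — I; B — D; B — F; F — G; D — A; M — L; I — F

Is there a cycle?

No

DFS, tracking each vertex's parent; an edge to a visited non-parent vertex closes a cycle.
Start from M:
visit M (parent –)
  visit L (parent M)
    L–M: parent, skip
visit C (parent –)
  visit E (parent C)
    E–C: parent, skip
  visit I (parent C)
    visit F (parent I)
      visit B (parent F)
        B–F: parent, skip
        visit D (parent B)
          D–B: parent, skip
          visit A (parent D)
            A–D: parent, skip
            visit J (parent A)
              J–A: parent, skip
      F–I: parent, skip
      visit G (parent F)
        G–F: parent, skip
    visit H (parent I)
      H–I: parent, skip
    visit K (parent I)
      K–I: parent, skip
    I–C: parent, skip
No non-parent visited neighbor found — the graph is a forest.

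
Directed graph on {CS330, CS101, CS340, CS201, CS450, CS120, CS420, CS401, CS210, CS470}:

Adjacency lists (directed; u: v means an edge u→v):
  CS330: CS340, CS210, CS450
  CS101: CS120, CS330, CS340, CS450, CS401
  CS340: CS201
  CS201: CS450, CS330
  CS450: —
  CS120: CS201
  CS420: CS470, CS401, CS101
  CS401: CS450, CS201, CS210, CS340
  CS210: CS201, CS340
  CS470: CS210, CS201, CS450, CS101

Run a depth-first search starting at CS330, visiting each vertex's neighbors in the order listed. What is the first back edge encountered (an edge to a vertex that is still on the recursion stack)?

CS201→CS330

DFS from CS330 (visiting each vertex's neighbors in the order listed); mark gray on enter, black on exit:
CS330 gray
  CS340 gray
    CS201 gray
      CS450 gray
      CS450 black
      CS201→CS330: CS330 is gray → back edge
First back edge: CS201 → CS330.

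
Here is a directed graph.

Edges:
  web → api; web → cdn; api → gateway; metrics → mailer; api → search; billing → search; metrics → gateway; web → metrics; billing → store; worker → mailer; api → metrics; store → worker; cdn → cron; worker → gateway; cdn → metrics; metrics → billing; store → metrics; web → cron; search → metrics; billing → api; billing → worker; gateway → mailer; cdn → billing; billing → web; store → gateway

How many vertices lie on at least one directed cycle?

A vertex is on a directed cycle iff it belongs to a strongly connected component of size ≥ 2 (or has a self-loop).
The vertices on cycles are {api, cdn, web, store, search, billing, metrics} — 7 in total.

7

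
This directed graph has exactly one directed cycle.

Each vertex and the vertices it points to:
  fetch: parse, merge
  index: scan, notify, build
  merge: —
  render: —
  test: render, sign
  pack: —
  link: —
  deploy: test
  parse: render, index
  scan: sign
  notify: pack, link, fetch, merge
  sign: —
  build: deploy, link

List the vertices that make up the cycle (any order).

fetch, index, parse, notify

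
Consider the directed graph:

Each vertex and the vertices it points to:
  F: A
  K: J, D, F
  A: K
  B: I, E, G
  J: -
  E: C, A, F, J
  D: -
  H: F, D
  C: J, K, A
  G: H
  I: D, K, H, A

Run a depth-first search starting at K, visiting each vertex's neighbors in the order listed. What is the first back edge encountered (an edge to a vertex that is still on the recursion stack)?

DFS from K (visiting each vertex's neighbors in the order listed); mark gray on enter, black on exit:
K gray
  J gray
  J black
  D gray
  D black
  F gray
    A gray
      A→K: K is gray → back edge
First back edge: A → K.

A->K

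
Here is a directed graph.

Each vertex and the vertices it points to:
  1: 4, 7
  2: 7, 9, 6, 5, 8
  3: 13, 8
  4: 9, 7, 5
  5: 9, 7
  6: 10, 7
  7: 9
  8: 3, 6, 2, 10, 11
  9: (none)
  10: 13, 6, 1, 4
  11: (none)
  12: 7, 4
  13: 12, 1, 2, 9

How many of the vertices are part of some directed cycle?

6

A vertex is on a directed cycle iff it belongs to a strongly connected component of size ≥ 2 (or has a self-loop).
The vertices on cycles are {2, 3, 6, 8, 10, 13} — 6 in total.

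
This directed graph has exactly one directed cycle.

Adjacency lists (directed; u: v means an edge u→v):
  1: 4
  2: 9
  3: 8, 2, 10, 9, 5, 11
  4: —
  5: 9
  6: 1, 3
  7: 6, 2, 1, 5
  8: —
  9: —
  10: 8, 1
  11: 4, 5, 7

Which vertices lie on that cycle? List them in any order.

DFS with gray/black marking from 3:
3 gray
  8 gray
  8 black
  2 gray
    9 gray
    9 black
  2 black
  10 gray
    10→8: 8 black — skip
    1 gray
      4 gray
      4 black
    1 black
  10 black
  3→9: 9 black — skip
  5 gray
    5→9: 9 black — skip
  5 black
  11 gray
    11→4: 4 black — skip
    11→5: 5 black — skip
    7 gray
      6 gray
        6→1: 1 black — skip
        6→3: 3 is gray → back edge
Back edge closes the cycle 3 → 11 → 7 → 6 → 3; its vertices are {3, 6, 7, 11}.

3, 6, 7, 11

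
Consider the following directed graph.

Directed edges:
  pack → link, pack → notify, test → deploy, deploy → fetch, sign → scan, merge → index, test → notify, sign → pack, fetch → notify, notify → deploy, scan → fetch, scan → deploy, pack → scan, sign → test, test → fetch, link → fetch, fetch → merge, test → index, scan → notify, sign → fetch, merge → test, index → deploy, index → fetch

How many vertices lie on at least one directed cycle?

6

A vertex is on a directed cycle iff it belongs to a strongly connected component of size ≥ 2 (or has a self-loop).
The vertices on cycles are {test, fetch, index, merge, deploy, notify} — 6 in total.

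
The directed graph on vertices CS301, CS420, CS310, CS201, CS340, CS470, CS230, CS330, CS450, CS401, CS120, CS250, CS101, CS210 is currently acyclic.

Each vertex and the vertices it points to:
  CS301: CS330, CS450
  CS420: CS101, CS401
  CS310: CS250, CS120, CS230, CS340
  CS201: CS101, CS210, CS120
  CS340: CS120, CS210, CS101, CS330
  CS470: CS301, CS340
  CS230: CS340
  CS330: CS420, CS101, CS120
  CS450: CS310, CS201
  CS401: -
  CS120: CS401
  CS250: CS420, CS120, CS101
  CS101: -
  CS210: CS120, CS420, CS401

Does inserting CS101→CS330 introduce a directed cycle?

Adding CS101→CS330 creates a cycle iff CS330 can already reach CS101.
Path from CS330: CS330 → CS101.
So CS330 → … → CS101 → CS330 is a cycle.

Yes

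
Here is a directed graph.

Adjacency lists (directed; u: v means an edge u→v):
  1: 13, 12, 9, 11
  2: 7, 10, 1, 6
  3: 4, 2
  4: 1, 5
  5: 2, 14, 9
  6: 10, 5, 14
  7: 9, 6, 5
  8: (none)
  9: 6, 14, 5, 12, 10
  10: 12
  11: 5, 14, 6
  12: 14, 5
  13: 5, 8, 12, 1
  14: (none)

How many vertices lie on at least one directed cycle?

10

A vertex is on a directed cycle iff it belongs to a strongly connected component of size ≥ 2 (or has a self-loop).
The vertices on cycles are {1, 2, 5, 6, 7, 9, 10, 11, 12, 13} — 10 in total.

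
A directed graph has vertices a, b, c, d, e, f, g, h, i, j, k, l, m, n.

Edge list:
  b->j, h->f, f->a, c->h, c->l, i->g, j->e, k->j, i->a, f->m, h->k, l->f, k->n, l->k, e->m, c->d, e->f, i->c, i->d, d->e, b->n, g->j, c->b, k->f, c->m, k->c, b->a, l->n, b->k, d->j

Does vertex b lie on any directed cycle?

Yes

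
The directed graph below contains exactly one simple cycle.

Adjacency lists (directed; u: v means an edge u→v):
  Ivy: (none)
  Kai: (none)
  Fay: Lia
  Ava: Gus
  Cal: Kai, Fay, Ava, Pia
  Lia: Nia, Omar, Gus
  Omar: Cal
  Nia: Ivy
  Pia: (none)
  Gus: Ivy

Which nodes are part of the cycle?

Cal, Fay, Lia, Omar

DFS with gray/black marking from Cal:
Cal gray
  Kai gray
  Kai black
  Fay gray
    Lia gray
      Nia gray
        Ivy gray
        Ivy black
      Nia black
      Omar gray
        Omar→Cal: Cal is gray → back edge
Back edge closes the cycle Cal → Fay → Lia → Omar → Cal; its vertices are {Cal, Fay, Lia, Omar}.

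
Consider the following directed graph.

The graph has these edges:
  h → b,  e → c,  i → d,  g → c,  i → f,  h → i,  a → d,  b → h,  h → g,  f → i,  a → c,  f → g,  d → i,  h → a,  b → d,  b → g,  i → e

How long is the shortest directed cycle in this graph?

For each vertex v, BFS finds the shortest path from v back to v.
The shortest such closed walk is h → b → h, length 2.

2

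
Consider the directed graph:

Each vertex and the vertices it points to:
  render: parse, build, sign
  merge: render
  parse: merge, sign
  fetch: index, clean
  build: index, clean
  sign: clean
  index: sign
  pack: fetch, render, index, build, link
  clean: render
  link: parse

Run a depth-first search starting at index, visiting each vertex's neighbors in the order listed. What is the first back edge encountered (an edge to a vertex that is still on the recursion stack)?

merge->render

DFS from index (visiting each vertex's neighbors in the order listed); mark gray on enter, black on exit:
index gray
  sign gray
    clean gray
      render gray
        parse gray
          merge gray
            merge→render: render is gray → back edge
First back edge: merge → render.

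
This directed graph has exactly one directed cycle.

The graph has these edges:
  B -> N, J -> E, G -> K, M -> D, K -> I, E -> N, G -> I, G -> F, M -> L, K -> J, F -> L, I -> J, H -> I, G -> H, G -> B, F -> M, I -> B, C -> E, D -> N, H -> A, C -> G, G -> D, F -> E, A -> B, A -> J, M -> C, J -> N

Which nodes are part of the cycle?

DFS with gray/black marking from G:
G gray
  D gray
    N gray
    N black
  D black
  I gray
    J gray
      J→N: N black — skip
      E gray
        E→N: N black — skip
      E black
    J black
    B gray
      B→N: N black — skip
    B black
  I black
  H gray
    H→I: I black — skip
    A gray
      A→B: B black — skip
      A→J: J black — skip
    A black
  H black
  F gray
    L gray
    L black
    M gray
      M→L: L black — skip
      C gray
        C→E: E black — skip
        C→G: G is gray → back edge
Back edge closes the cycle G → F → M → C → G; its vertices are {C, F, G, M}.

C, F, G, M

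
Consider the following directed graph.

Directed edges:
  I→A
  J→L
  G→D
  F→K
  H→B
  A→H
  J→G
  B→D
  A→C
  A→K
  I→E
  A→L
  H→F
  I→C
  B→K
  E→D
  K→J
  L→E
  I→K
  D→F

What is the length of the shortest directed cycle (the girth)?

For each vertex v, BFS finds the shortest path from v back to v.
The shortest such closed walk is K → J → G → D → F → K, length 5.

5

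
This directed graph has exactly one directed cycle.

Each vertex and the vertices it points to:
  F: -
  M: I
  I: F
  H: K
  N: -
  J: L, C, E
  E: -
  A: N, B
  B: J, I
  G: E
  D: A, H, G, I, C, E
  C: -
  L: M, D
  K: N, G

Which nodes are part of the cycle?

DFS with gray/black marking from L:
L gray
  M gray
    I gray
      F gray
      F black
    I black
  M black
  D gray
    A gray
      N gray
      N black
      B gray
        J gray
          J→L: L is gray → back edge
Back edge closes the cycle L → D → A → B → J → L; its vertices are {A, B, D, J, L}.

A, B, D, J, L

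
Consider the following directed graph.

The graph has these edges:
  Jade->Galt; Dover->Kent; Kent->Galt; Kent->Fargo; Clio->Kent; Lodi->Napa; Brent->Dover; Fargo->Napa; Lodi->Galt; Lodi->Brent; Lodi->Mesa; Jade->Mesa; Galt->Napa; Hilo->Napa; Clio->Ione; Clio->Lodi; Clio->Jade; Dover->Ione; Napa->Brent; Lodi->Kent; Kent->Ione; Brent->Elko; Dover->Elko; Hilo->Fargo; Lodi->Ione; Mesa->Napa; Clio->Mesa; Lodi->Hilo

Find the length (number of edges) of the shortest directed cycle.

5

For each vertex v, BFS finds the shortest path from v back to v.
The shortest such closed walk is Brent → Dover → Kent → Galt → Napa → Brent, length 5.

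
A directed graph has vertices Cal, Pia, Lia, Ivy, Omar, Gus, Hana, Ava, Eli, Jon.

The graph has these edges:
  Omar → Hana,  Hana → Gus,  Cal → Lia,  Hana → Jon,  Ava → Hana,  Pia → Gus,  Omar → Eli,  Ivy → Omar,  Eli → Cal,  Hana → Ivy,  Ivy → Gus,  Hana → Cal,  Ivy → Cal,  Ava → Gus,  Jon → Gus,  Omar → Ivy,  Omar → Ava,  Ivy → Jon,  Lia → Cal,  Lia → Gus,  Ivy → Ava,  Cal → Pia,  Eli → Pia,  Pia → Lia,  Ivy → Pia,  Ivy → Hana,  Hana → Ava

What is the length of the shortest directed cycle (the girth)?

For each vertex v, BFS finds the shortest path from v back to v.
The shortest such closed walk is Omar → Ivy → Omar, length 2.

2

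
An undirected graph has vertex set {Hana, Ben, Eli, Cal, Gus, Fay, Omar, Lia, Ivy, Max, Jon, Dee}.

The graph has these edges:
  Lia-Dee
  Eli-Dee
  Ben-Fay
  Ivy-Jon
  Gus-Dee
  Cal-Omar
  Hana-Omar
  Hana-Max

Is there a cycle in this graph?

DFS, tracking each vertex's parent; an edge to a visited non-parent vertex closes a cycle.
Start from Lia:
visit Lia (parent –)
  visit Dee (parent Lia)
    Dee–Lia: parent, skip
    visit Gus (parent Dee)
      Gus–Dee: parent, skip
    visit Eli (parent Dee)
      Eli–Dee: parent, skip
visit Hana (parent –)
  visit Max (parent Hana)
    Max–Hana: parent, skip
  visit Omar (parent Hana)
    Omar–Hana: parent, skip
    visit Cal (parent Omar)
      Cal–Omar: parent, skip
visit Ben (parent –)
  visit Fay (parent Ben)
    Fay–Ben: parent, skip
visit Ivy (parent –)
  visit Jon (parent Ivy)
    Jon–Ivy: parent, skip
No non-parent visited neighbor found — the graph is a forest.

No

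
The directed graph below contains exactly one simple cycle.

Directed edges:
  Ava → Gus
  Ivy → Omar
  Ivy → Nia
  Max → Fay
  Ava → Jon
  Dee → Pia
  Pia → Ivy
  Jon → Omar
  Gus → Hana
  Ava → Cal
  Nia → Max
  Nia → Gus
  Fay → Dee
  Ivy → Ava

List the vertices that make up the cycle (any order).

Dee, Fay, Ivy, Max, Nia, Pia

DFS with gray/black marking from Pia:
Pia gray
  Ivy gray
    Nia gray
      Gus gray
        Hana gray
        Hana black
      Gus black
      Max gray
        Fay gray
          Dee gray
            Dee→Pia: Pia is gray → back edge
Back edge closes the cycle Pia → Ivy → Nia → Max → Fay → Dee → Pia; its vertices are {Dee, Fay, Ivy, Max, Nia, Pia}.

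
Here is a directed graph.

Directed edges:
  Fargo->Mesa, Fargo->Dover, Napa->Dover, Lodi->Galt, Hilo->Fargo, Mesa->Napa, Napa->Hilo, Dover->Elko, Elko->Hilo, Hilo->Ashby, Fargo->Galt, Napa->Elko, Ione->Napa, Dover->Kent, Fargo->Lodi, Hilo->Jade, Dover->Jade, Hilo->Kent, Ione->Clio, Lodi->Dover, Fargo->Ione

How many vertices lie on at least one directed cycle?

A vertex is on a directed cycle iff it belongs to a strongly connected component of size ≥ 2 (or has a self-loop).
The vertices on cycles are {Elko, Hilo, Ione, Lodi, Mesa, Napa, Dover, Fargo} — 8 in total.

8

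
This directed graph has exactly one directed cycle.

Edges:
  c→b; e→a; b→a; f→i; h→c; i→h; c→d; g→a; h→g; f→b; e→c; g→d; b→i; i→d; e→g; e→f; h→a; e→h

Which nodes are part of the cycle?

DFS with gray/black marking from h:
h gray
  c gray
    d gray
    d black
    b gray
      a gray
      a black
      i gray
        i→h: h is gray → back edge
Back edge closes the cycle h → c → b → i → h; its vertices are {b, c, h, i}.

b, c, h, i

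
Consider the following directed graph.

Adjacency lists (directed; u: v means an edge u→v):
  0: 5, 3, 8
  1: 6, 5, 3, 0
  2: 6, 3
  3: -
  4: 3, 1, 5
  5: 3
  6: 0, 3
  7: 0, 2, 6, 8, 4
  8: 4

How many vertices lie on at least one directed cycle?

5

A vertex is on a directed cycle iff it belongs to a strongly connected component of size ≥ 2 (or has a self-loop).
The vertices on cycles are {0, 1, 4, 6, 8} — 5 in total.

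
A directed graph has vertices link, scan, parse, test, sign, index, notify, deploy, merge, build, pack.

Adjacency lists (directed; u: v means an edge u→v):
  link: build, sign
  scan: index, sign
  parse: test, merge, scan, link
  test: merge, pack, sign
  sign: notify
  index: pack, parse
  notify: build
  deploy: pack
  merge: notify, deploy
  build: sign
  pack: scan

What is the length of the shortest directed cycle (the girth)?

3

For each vertex v, BFS finds the shortest path from v back to v.
The shortest such closed walk is parse → scan → index → parse, length 3.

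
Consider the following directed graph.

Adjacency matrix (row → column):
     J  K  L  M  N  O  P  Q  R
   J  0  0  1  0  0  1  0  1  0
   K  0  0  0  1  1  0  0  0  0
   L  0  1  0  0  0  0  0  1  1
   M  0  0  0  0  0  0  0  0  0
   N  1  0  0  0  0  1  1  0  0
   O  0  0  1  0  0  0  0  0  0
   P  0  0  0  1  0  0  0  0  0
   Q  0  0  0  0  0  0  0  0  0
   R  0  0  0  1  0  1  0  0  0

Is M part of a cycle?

M lies on a cycle iff there is a path from M back to itself.
Exploring from M, it never reaches itself; equivalently, its strongly connected component is a singleton.

No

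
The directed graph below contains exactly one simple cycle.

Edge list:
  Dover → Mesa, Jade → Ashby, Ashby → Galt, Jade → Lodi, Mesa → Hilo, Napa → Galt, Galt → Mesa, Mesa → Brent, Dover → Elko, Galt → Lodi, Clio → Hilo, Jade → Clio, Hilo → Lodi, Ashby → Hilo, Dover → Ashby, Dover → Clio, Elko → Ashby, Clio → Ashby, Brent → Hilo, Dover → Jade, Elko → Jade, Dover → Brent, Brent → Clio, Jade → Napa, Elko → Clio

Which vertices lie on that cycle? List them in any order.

Clio, Galt, Mesa, Ashby, Brent

DFS with gray/black marking from Mesa:
Mesa gray
  Hilo gray
    Lodi gray
    Lodi black
  Hilo black
  Brent gray
    Clio gray
      Clio→Hilo: Hilo black — skip
      Ashby gray
        Galt gray
          Galt→Mesa: Mesa is gray → back edge
Back edge closes the cycle Mesa → Brent → Clio → Ashby → Galt → Mesa; its vertices are {Clio, Galt, Mesa, Ashby, Brent}.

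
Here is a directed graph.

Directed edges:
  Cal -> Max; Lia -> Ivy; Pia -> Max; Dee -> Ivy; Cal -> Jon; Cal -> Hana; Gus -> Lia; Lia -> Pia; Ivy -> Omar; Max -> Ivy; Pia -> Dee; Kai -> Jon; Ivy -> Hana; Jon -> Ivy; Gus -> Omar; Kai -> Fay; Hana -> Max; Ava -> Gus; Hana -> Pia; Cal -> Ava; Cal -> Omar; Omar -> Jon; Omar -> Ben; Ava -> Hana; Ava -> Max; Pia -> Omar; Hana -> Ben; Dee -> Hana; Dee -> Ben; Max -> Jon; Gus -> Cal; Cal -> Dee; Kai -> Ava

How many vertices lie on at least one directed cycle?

10

A vertex is on a directed cycle iff it belongs to a strongly connected component of size ≥ 2 (or has a self-loop).
The vertices on cycles are {Ava, Cal, Dee, Gus, Ivy, Jon, Max, Pia, Hana, Omar} — 10 in total.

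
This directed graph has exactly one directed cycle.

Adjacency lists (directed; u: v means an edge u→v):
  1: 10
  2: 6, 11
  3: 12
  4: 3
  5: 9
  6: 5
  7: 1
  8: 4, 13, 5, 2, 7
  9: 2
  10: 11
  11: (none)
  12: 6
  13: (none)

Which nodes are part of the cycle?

DFS with gray/black marking from 5:
5 gray
  9 gray
    2 gray
      6 gray
        6→5: 5 is gray → back edge
Back edge closes the cycle 5 → 9 → 2 → 6 → 5; its vertices are {2, 5, 6, 9}.

2, 5, 6, 9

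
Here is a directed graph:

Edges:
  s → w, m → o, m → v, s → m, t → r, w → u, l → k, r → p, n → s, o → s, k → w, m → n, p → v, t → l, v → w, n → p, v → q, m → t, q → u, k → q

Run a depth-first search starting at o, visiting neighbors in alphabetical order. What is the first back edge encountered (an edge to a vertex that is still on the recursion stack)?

n->s

DFS from o (visiting neighbors in alphabetical order); mark gray on enter, black on exit:
o gray
  s gray
    m gray
      n gray
        p gray
          v gray
            q gray
              u gray
              u black
            q black
            w gray
              w→u: u black — skip
            w black
          v black
        p black
        n→s: s is gray → back edge
First back edge: n → s.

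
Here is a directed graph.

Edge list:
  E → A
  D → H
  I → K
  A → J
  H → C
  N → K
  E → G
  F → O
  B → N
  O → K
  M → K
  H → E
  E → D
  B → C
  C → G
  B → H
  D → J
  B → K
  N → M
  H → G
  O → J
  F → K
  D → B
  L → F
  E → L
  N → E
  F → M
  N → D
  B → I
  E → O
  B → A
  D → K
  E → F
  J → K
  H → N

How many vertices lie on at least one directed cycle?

5

A vertex is on a directed cycle iff it belongs to a strongly connected component of size ≥ 2 (or has a self-loop).
The vertices on cycles are {B, D, E, H, N} — 5 in total.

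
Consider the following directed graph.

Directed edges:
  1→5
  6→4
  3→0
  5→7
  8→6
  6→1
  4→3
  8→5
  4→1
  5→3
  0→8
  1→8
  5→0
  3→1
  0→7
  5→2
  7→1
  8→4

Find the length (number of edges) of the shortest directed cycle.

3

For each vertex v, BFS finds the shortest path from v back to v.
The shortest such closed walk is 5 → 7 → 1 → 5, length 3.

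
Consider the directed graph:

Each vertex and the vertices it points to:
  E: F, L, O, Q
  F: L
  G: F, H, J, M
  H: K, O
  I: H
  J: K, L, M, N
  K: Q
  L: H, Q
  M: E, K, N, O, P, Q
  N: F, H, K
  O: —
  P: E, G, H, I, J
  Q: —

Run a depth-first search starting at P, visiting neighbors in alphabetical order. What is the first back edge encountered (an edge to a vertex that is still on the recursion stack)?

DFS from P (visiting neighbors in alphabetical order); mark gray on enter, black on exit:
P gray
  E gray
    F gray
      L gray
        H gray
          K gray
            Q gray
            Q black
          K black
          O gray
          O black
        H black
        L→Q: Q black — skip
      L black
    F black
    E→L: L black — skip
    E→O: O black — skip
    E→Q: Q black — skip
  E black
  G gray
    G→F: F black — skip
    G→H: H black — skip
    J gray
      J→K: K black — skip
      J→L: L black — skip
      M gray
        M→E: E black — skip
        M→K: K black — skip
        N gray
          N→F: F black — skip
          N→H: H black — skip
          N→K: K black — skip
        N black
        M→O: O black — skip
        M→P: P is gray → back edge
First back edge: M → P.

M->P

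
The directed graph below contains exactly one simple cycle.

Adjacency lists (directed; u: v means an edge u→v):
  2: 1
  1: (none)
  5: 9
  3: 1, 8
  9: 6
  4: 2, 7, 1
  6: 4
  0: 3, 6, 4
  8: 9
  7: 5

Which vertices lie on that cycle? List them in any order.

DFS with gray/black marking from 6:
6 gray
  4 gray
    2 gray
      1 gray
      1 black
    2 black
    7 gray
      5 gray
        9 gray
          9→6: 6 is gray → back edge
Back edge closes the cycle 6 → 4 → 7 → 5 → 9 → 6; its vertices are {4, 5, 6, 7, 9}.

4, 5, 6, 7, 9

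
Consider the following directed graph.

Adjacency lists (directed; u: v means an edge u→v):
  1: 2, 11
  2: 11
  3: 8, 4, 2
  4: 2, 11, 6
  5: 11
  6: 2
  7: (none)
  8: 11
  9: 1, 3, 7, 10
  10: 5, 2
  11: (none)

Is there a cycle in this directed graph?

No

DFS with white/gray/black marking, starting from 6:
6 gray
  2 gray
    11 gray
    11 black
  2 black
6 black
1 gray
  1→2: 2 black — skip
  1→11: 11 black — skip
1 black
3 gray
  8 gray
    8→11: 11 black — skip
  8 black
  4 gray
    4→2: 2 black — skip
    4→11: 11 black — skip
    4→6: 6 black — skip
  4 black
  3→2: 2 black — skip
3 black
5 gray
  5→11: 11 black — skip
5 black
7 gray
7 black
9 gray
  9→1: 1 black — skip
  9→3: 3 black — skip
  9→7: 7 black — skip
  10 gray
    10→5: 5 black — skip
    10→2: 2 black — skip
  10 black
9 black
Every edge goes to a white or black vertex — no back edge, so the graph is acyclic.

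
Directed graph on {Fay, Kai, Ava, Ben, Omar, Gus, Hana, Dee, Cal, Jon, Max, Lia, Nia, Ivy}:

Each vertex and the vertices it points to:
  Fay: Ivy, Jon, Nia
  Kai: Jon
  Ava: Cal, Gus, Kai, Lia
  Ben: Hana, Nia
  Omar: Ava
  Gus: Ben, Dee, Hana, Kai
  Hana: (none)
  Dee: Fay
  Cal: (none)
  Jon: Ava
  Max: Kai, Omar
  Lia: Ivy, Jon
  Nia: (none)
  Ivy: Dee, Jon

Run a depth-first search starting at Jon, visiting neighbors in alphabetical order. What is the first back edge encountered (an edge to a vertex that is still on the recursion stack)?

Ivy→Dee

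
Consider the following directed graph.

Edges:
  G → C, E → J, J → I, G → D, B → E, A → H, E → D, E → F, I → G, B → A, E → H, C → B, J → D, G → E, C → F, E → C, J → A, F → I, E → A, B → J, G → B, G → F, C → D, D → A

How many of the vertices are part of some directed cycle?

A vertex is on a directed cycle iff it belongs to a strongly connected component of size ≥ 2 (or has a self-loop).
The vertices on cycles are {B, C, E, F, G, I, J} — 7 in total.

7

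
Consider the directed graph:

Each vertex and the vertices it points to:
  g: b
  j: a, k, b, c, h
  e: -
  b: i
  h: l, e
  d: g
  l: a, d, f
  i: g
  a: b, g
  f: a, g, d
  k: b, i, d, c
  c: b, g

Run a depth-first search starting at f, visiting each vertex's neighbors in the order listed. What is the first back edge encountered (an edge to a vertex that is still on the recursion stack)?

g->b

DFS from f (visiting each vertex's neighbors in the order listed); mark gray on enter, black on exit:
f gray
  a gray
    b gray
      i gray
        g gray
          g→b: b is gray → back edge
First back edge: g → b.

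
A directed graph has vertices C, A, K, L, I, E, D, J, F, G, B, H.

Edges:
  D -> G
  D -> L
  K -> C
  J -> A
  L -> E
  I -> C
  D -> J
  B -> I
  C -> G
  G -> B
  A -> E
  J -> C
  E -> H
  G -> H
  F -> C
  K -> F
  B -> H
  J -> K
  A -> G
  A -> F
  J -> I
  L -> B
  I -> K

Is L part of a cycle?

L lies on a cycle iff there is a path from L back to itself.
Exploring from L, it never reaches itself; equivalently, its strongly connected component is a singleton.

No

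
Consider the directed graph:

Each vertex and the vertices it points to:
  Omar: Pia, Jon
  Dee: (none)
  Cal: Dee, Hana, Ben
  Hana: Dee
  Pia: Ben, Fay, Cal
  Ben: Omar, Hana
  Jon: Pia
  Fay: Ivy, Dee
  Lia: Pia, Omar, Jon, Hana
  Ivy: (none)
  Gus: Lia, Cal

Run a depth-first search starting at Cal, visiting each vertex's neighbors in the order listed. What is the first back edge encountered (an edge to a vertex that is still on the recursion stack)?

DFS from Cal (visiting each vertex's neighbors in the order listed); mark gray on enter, black on exit:
Cal gray
  Dee gray
  Dee black
  Hana gray
    Hana→Dee: Dee black — skip
  Hana black
  Ben gray
    Omar gray
      Pia gray
        Pia→Ben: Ben is gray → back edge
First back edge: Pia → Ben.

Pia->Ben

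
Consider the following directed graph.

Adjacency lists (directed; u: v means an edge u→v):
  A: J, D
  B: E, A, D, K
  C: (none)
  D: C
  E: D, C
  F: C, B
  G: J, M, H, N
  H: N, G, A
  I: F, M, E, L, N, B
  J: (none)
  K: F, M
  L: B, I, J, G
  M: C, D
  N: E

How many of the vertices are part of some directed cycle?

7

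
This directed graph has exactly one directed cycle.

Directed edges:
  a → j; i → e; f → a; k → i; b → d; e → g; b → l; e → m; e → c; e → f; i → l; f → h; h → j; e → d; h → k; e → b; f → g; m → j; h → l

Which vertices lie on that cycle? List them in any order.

e, f, h, i, k

DFS with gray/black marking from e:
e gray
  d gray
  d black
  g gray
  g black
  b gray
    b→d: d black — skip
    l gray
    l black
  b black
  c gray
  c black
  f gray
    a gray
      j gray
      j black
    a black
    f→g: g black — skip
    h gray
      k gray
        i gray
          i→e: e is gray → back edge
Back edge closes the cycle e → f → h → k → i → e; its vertices are {e, f, h, i, k}.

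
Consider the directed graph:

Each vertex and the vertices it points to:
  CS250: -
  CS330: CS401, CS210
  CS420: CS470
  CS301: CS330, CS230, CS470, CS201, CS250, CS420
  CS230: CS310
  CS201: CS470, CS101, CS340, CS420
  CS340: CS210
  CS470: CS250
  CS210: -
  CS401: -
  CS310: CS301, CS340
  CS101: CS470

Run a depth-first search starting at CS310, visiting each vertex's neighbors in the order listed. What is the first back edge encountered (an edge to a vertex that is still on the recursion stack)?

CS230->CS310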